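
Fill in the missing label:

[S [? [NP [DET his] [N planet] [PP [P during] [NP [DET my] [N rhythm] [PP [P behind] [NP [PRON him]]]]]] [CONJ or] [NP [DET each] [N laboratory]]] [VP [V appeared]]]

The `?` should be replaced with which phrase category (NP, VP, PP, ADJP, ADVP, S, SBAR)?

Looking at what the `?` directly dominates — NP, CONJ 'or', NP — this is a noun phrase (NP).

NP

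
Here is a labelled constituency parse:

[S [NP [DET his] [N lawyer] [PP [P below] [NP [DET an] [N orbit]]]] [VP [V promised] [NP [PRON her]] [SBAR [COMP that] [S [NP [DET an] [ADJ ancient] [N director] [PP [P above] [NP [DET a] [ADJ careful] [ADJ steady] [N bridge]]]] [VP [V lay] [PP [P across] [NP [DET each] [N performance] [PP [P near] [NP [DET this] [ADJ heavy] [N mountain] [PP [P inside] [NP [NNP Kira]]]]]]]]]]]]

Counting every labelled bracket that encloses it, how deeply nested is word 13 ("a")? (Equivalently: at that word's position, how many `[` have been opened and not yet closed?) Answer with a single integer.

Path from the root down to the word: S → VP → SBAR → S → NP → PP → NP → DET. That is 8 enclosing brackets.

8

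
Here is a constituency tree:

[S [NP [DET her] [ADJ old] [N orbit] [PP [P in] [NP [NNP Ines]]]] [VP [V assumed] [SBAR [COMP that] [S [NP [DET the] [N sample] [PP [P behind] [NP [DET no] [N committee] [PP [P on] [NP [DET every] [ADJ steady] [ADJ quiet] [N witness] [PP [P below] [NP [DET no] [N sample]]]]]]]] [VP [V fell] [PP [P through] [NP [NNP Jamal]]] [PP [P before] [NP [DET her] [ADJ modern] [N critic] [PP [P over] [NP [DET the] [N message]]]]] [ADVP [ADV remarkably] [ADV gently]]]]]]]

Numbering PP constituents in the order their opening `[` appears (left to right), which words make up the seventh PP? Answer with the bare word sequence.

Opening `[PP` markers occur at word positions 4, 10, 13, 18, 22, 24, 28; the seventh of these opens the constituent [PP over the message].

over the message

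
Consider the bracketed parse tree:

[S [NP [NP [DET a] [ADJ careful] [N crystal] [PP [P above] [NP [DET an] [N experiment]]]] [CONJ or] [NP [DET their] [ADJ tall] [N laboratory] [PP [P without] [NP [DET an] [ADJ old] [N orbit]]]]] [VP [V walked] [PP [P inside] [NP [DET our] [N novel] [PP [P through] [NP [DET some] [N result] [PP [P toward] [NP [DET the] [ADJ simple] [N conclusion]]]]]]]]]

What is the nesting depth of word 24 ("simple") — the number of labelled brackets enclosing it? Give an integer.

Path from the root down to the word: S → VP → PP → NP → PP → NP → PP → NP → ADJ. That is 9 enclosing brackets.

9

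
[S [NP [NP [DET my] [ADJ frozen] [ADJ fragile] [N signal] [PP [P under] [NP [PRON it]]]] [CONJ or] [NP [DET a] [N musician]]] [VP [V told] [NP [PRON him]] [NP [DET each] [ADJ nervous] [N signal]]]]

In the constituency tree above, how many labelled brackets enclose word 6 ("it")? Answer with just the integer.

6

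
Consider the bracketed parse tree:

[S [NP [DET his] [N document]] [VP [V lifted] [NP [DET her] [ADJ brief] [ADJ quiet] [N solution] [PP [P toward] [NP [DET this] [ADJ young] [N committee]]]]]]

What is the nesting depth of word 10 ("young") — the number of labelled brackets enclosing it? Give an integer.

6

Counting open brackets not yet closed at "young": [S [VP [NP [PP [NP [ADJ = 6.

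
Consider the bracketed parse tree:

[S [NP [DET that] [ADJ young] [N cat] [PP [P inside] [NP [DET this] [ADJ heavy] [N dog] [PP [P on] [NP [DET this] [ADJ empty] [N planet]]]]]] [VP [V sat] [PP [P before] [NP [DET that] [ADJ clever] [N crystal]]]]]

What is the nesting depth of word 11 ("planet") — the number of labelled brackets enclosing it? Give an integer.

Path from the root down to the word: S → NP → PP → NP → PP → NP → N. That is 7 enclosing brackets.

7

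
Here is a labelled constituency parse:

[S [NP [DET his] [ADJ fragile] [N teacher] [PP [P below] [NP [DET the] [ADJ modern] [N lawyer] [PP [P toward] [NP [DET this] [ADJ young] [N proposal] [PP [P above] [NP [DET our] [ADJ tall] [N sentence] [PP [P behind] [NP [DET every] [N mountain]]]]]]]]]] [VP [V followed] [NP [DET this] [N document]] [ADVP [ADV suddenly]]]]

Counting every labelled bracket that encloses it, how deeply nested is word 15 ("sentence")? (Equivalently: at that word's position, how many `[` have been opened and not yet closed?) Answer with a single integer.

9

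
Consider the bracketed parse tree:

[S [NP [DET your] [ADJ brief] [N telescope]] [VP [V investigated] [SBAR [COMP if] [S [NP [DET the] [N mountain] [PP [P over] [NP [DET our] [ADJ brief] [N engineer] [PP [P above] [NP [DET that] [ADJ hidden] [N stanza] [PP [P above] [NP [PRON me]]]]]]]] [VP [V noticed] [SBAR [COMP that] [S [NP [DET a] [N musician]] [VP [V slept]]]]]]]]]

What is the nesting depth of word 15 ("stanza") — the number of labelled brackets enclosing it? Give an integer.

10

Counting open brackets not yet closed at "stanza": [S [VP [SBAR [S [NP [PP [NP [PP [NP [N = 10.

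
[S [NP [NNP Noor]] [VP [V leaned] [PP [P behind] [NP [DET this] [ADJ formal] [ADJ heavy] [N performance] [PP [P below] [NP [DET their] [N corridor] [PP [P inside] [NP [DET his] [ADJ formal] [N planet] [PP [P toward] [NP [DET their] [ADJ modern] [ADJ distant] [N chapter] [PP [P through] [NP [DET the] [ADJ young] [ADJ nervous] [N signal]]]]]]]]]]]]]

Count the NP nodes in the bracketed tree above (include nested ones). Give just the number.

6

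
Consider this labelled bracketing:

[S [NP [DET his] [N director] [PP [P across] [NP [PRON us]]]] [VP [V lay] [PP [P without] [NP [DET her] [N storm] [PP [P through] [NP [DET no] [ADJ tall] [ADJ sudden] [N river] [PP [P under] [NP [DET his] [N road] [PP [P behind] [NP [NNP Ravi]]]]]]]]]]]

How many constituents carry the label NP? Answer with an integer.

Listing each NP by its span: [NP his director across us]; [NP us]; [NP her storm through no tall sudden river under his road behind Ravi]; [NP no tall sudden river under his road behind Ravi]; [NP his road behind Ravi]; [NP Ravi] — that makes 6.

6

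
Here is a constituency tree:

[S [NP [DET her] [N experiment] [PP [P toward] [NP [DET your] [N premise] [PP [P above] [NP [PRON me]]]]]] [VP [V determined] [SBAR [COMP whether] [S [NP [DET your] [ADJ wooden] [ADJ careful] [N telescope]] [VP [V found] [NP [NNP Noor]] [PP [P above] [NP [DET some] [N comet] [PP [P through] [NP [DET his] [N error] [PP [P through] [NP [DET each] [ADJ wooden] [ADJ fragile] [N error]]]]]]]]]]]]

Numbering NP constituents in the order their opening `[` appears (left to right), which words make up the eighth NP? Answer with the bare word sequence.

In left-to-right order the NP constituents are "her experiment toward your premise above me"; "your premise above me"; "me"; "your wooden careful telescope"; "Noor"; "some comet through his error through each wooden fragile error"; "his error through each wooden fragile error"; "each wooden fragile error". Number 8 is "each wooden fragile error".

each wooden fragile error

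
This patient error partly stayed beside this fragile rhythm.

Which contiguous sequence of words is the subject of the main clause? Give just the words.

this patient error

The subject of the main clause is the NP immediately before the verb "stayed": "this patient error".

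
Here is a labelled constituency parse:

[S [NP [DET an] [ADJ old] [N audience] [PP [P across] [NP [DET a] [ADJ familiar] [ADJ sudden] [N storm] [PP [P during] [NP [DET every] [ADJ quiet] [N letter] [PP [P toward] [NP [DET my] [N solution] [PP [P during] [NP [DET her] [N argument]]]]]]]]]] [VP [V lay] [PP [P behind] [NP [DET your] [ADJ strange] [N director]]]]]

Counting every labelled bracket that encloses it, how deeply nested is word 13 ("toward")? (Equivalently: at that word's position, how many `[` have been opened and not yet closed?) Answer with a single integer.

The word sits inside P, which is inside PP, inside NP, inside PP, inside NP, inside PP, inside NP, inside S — 8 brackets in all.

8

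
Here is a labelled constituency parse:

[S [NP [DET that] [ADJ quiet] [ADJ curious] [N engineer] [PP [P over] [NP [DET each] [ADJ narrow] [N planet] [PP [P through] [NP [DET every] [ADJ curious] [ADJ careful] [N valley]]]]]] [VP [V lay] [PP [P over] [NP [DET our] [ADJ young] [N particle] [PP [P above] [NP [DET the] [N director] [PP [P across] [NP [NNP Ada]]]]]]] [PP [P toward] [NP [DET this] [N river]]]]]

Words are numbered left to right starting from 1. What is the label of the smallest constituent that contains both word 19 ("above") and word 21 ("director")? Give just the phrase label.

The smallest bracket enclosing both words is [PP above the director across Ada], so the label is PP.

PP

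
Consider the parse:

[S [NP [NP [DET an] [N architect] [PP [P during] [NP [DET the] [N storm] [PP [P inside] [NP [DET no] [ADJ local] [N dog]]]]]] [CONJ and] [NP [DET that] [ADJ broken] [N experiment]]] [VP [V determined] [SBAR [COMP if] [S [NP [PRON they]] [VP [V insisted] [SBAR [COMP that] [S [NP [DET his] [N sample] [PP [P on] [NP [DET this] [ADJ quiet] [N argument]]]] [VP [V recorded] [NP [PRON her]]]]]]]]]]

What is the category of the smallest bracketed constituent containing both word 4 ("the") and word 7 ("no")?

NP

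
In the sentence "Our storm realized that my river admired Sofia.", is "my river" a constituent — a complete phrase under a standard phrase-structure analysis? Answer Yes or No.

Yes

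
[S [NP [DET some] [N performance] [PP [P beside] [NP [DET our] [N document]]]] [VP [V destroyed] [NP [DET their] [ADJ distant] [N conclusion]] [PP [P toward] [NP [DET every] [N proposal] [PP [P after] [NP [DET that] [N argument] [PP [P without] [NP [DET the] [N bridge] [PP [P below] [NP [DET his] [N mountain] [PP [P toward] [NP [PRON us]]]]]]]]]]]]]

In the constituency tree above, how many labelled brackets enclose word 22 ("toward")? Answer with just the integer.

12

Counting open brackets not yet closed at "toward": [S [VP [PP [NP [PP [NP [PP [NP [PP [NP [PP [P = 12.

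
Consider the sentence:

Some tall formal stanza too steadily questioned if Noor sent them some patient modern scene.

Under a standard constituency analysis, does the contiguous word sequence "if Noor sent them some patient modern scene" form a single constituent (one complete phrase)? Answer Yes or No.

Yes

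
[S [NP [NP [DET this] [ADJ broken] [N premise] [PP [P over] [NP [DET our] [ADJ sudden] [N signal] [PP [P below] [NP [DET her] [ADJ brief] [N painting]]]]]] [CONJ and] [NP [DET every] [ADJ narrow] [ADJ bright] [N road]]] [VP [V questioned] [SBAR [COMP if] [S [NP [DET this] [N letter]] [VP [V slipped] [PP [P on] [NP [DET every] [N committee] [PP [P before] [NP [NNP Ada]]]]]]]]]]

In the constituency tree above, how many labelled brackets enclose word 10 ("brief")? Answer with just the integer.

Counting open brackets not yet closed at "brief": [S [NP [NP [PP [NP [PP [NP [ADJ = 8.

8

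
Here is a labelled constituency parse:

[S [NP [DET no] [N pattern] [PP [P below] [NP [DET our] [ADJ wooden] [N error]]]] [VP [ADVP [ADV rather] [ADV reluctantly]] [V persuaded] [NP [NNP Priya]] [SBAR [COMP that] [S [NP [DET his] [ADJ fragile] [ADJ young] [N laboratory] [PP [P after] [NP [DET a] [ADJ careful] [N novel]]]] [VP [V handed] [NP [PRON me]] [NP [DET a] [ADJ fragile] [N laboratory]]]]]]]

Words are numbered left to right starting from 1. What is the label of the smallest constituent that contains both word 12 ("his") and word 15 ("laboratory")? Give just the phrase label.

NP

Both words fall inside [NP his fragile young laboratory after a careful novel] (words 12–19), and no smaller constituent contains them both. Label: NP.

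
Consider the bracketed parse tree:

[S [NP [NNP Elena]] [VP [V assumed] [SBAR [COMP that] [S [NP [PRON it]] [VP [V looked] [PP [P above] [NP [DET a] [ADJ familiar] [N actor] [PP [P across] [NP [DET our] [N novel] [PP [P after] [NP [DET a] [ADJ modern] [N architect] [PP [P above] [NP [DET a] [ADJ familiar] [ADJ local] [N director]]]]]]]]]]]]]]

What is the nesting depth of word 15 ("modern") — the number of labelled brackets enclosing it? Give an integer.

12

Counting open brackets not yet closed at "modern": [S [VP [SBAR [S [VP [PP [NP [PP [NP [PP [NP [ADJ = 12.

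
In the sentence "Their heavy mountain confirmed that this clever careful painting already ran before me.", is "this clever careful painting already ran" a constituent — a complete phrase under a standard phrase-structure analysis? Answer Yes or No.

No

"this" belongs to the noun phrase "this clever careful painting" while "ran" belongs to the verb phrase "already ran before me"; a span that runs across that boundary is not a single phrase.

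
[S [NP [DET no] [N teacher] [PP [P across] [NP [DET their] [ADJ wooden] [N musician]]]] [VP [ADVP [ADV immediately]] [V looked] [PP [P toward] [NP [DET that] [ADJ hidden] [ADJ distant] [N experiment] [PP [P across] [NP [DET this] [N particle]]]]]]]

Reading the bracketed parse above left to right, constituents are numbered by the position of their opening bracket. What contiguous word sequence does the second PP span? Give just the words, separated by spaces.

toward that hidden distant experiment across this particle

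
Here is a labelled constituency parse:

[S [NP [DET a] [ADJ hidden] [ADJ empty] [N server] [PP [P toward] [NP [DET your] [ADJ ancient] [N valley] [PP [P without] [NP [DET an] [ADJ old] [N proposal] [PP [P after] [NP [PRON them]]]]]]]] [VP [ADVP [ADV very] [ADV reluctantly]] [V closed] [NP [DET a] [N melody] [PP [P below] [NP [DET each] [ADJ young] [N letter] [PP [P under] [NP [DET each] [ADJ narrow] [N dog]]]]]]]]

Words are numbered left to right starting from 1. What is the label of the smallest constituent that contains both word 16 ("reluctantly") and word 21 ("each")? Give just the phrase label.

VP

Both words fall inside [VP very reluctantly closed a melody below each young letter under each narrow dog] (words 15–27), and no smaller constituent contains them both. Label: VP.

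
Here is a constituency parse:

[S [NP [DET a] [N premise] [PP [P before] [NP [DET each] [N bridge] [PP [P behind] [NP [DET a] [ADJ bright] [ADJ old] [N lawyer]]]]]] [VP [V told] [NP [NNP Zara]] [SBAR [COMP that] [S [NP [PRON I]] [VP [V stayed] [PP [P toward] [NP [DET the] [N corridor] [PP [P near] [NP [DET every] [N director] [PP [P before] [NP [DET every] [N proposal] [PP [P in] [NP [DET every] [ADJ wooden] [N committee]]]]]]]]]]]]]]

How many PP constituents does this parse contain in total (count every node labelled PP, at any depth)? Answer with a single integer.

Scanning left to right, an opening `[PP` appears at word positions 3, 6, 16, 19, 22, 25 — 6 in total.

6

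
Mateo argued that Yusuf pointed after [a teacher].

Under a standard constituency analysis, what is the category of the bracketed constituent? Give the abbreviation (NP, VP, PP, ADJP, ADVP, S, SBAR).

"teacher" is the head of the bracketed span, so the span is a noun phrase: NP.

NP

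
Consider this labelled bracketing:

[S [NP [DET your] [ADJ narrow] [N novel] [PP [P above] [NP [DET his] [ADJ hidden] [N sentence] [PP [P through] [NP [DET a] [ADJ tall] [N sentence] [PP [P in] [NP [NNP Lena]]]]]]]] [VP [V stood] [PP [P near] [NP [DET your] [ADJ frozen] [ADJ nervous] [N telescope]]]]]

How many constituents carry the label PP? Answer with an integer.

4

Scanning left to right, an opening `[PP` appears at word positions 4, 8, 12, 15 — 4 in total.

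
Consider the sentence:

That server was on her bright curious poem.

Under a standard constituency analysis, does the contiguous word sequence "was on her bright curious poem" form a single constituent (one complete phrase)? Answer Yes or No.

Yes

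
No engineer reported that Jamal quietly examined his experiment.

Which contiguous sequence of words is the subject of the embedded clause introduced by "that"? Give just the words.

Jamal

The subject of the embedded clause introduced by "that" is the NP immediately before the verb "examined": "Jamal".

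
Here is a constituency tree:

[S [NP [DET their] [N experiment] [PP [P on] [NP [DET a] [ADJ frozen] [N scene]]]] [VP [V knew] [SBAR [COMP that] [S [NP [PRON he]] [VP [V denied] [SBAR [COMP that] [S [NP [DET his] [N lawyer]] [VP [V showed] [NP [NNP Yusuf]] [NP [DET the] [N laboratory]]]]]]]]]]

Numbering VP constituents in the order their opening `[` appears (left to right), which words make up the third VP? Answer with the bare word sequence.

showed Yusuf the laboratory

In left-to-right order the VP constituents are "knew that he denied that his lawyer showed Yusuf the laboratory"; "denied that his lawyer showed Yusuf the laboratory"; "showed Yusuf the laboratory". Number 3 is "showed Yusuf the laboratory".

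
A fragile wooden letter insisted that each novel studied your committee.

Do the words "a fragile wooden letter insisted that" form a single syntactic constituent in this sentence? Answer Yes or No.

No

The smallest constituent containing the whole sequence is the clause [S a fragile wooden letter insisted that each novel studied your committee], but the sequence is only part of it — it straddles the boundary between noun phrase "a fragile wooden letter" and verb phrase "insisted that each novel studied your committee".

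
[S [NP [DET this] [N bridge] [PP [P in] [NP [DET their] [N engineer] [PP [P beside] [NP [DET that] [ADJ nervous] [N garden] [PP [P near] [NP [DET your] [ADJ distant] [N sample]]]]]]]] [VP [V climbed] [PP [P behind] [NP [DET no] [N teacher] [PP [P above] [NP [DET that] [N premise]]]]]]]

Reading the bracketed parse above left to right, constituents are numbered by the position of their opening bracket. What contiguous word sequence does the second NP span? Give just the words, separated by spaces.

their engineer beside that nervous garden near your distant sample

Opening `[NP` markers occur at word positions 1, 4, 7, 11, 16, 19; the second of these opens the constituent [NP their engineer beside that nervous garden near your distant sample].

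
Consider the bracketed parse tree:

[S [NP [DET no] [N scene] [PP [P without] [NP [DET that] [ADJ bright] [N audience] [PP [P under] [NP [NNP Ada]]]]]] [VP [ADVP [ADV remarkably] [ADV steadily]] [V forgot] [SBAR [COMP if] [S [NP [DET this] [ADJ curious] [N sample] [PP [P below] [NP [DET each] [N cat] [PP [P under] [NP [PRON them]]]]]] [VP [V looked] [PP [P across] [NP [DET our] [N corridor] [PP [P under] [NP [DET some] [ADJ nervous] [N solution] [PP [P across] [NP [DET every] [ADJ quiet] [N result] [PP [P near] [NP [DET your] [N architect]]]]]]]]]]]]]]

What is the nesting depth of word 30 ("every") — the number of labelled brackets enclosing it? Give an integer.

12

Counting open brackets not yet closed at "every": [S [VP [SBAR [S [VP [PP [NP [PP [NP [PP [NP [DET = 12.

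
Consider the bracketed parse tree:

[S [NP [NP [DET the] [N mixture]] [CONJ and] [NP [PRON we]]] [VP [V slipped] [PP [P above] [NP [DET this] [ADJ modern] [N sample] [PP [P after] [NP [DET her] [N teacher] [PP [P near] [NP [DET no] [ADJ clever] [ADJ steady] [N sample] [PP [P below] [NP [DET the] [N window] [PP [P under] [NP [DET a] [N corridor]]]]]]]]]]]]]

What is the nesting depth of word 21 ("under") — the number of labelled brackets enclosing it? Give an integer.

12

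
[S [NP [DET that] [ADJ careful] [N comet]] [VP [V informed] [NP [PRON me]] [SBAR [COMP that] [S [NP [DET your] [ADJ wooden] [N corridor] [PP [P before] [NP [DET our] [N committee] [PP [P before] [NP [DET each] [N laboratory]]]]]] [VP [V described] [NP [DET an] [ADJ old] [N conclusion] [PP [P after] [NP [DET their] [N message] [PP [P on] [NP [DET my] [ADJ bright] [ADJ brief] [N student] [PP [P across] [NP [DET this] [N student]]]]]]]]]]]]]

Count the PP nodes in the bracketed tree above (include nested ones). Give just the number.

The PP constituents are: [PP before our committee before each laboratory]; [PP before each laboratory]; [PP after their message on my bright brief student across this student]; [PP on my bright brief student across this student]; [PP across this student]. Total: 5.

5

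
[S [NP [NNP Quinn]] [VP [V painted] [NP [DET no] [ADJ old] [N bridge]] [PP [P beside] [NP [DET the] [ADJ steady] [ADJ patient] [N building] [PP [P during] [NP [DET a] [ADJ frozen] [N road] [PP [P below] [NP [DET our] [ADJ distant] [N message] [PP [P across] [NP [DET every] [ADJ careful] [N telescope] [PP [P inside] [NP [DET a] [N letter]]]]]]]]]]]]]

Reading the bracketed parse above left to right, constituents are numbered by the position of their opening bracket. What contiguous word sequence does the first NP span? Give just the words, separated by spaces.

Quinn

In left-to-right order the NP constituents are "Quinn"; "no old bridge"; "the steady patient building during a frozen road below our distant message across every careful telescope inside a letter"; "a frozen road below our distant message across every careful telescope inside a letter"; "our distant message across every careful telescope inside a letter"; "every careful telescope inside a letter"; "a letter". Number 1 is "Quinn".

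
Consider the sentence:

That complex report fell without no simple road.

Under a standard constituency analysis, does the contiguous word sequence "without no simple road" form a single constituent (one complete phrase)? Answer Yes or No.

The sequence corresponds to a single PP node — the prepositional phrase "without no simple road".

Yes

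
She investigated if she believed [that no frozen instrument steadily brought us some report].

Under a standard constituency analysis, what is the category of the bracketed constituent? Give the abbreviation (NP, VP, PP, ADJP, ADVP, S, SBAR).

SBAR

"that" is the head of the bracketed span, so the span is a subordinate clause: SBAR.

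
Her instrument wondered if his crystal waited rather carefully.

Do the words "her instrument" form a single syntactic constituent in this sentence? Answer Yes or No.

Yes

These words form the whole noun phrase headed by "instrument", so yes — one constituent.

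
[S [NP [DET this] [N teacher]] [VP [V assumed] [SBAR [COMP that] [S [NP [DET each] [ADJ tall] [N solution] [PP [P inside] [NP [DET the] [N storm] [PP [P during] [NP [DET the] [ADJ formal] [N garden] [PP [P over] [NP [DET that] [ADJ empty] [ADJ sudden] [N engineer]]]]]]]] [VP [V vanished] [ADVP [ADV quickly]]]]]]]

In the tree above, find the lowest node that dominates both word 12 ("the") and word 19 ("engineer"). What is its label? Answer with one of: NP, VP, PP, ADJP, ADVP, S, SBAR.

NP

Both words fall inside [NP the formal garden over that empty sudden engineer] (words 12–19), and no smaller constituent contains them both. Label: NP.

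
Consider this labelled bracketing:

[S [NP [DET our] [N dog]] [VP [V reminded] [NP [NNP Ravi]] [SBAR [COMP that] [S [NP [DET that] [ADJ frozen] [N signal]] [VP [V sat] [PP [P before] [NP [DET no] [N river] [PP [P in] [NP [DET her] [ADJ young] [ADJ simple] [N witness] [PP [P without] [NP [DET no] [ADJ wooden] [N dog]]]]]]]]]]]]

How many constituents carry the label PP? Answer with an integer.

The PP constituents are: [PP before no river in her young simple witness without no wooden dog]; [PP in her young simple witness without no wooden dog]; [PP without no wooden dog]. Total: 3.

3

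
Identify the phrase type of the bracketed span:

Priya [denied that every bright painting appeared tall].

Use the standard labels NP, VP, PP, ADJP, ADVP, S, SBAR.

VP

The bracketed span "denied that every bright painting appeared tall" is headed by "denied", making it a verb phrase (VP).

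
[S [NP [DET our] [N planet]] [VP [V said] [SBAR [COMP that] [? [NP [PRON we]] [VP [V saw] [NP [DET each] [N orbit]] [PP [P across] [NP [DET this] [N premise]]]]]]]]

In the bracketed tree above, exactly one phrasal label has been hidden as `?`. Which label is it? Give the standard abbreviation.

Looking at what the `?` directly dominates — NP, VP — this is a clause (S).

S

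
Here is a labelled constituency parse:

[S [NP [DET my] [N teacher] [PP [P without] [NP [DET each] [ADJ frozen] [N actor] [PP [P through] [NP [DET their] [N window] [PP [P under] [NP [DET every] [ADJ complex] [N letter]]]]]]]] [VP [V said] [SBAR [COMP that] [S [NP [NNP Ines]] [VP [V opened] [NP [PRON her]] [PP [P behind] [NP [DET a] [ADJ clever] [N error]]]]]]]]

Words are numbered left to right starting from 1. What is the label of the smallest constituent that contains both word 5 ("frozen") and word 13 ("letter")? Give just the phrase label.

NP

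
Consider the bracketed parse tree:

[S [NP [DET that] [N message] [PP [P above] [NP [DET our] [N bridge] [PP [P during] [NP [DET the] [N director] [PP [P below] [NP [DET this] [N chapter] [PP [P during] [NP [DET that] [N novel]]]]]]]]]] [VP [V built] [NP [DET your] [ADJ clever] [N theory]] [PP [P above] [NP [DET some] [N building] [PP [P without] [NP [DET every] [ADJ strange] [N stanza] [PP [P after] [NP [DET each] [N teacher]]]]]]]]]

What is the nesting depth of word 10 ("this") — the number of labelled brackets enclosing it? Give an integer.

Path from the root down to the word: S → NP → PP → NP → PP → NP → PP → NP → DET. That is 9 enclosing brackets.

9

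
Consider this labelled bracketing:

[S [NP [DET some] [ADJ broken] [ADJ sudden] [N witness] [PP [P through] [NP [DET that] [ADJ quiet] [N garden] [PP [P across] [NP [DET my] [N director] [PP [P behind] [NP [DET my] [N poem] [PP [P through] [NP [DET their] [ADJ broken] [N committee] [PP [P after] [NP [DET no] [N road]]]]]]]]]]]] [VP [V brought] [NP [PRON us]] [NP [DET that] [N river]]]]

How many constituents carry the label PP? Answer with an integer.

Scanning left to right, an opening `[PP` appears at word positions 5, 9, 12, 15, 19 — 5 in total.

5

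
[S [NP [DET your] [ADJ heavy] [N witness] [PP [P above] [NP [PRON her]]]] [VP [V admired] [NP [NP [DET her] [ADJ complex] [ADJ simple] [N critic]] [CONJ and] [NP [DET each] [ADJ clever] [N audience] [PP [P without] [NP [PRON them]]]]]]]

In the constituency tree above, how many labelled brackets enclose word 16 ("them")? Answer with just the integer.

7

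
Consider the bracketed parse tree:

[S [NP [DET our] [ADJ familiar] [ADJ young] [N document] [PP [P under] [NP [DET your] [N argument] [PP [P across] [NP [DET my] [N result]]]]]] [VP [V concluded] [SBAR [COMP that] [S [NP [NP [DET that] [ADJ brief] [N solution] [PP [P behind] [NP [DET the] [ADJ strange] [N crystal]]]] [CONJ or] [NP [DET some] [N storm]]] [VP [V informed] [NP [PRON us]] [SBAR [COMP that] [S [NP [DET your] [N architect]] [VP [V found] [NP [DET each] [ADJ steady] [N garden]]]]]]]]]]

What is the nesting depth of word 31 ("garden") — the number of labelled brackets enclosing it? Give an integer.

Counting open brackets not yet closed at "garden": [S [VP [SBAR [S [VP [SBAR [S [VP [NP [N = 10.

10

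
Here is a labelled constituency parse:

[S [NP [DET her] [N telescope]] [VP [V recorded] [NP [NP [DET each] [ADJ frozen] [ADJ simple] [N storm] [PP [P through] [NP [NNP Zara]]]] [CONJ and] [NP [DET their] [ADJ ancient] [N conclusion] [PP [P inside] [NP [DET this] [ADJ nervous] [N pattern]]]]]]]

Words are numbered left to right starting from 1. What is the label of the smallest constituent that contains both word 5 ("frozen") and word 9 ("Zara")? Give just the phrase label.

Word 5 lies under S → VP → NP → NP → ADJ; word 9 lies under S → VP → NP → NP → PP → NP → NNP. The lowest shared node is the NP.

NP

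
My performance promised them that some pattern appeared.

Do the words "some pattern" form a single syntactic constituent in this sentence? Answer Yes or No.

Yes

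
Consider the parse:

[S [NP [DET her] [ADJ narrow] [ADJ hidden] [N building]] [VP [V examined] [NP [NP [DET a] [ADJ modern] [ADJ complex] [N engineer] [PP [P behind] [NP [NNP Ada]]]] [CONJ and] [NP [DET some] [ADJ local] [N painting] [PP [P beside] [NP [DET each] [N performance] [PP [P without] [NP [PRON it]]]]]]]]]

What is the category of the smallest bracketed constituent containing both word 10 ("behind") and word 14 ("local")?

NP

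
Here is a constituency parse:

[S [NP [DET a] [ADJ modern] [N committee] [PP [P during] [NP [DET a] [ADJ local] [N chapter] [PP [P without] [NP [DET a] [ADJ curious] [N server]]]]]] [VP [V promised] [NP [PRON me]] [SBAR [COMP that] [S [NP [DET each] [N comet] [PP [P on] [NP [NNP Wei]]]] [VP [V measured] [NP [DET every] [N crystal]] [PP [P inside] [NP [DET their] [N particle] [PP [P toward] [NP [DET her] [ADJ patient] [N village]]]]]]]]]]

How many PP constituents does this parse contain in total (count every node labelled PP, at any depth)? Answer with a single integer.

5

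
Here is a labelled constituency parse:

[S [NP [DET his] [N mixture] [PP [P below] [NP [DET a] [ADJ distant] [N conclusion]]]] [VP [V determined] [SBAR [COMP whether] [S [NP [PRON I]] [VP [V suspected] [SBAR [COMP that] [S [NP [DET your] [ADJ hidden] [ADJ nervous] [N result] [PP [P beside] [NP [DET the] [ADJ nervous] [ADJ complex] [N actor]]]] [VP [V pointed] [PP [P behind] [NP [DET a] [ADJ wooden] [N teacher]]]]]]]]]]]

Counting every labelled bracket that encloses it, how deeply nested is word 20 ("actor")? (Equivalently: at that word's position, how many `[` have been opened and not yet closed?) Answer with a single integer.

11

Counting open brackets not yet closed at "actor": [S [VP [SBAR [S [VP [SBAR [S [NP [PP [NP [N = 11.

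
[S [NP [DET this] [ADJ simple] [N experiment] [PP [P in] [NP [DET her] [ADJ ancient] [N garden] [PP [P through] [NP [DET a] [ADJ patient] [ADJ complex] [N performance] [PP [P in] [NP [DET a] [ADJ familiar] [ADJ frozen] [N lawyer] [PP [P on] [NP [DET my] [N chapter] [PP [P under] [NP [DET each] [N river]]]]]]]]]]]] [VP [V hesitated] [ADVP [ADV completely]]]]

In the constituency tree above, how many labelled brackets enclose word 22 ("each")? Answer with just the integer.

13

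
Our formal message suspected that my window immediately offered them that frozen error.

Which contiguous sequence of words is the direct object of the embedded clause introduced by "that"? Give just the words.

that frozen error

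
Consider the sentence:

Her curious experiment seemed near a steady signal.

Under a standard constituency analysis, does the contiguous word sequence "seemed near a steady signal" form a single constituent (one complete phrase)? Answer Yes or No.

Yes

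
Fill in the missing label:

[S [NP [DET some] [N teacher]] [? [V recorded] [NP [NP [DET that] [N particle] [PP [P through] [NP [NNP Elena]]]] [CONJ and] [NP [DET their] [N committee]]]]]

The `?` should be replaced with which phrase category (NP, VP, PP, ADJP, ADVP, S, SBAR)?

VP

The `?` node immediately contains: V 'recorded', NP. That is the internal structure of a verb phrase, so the label is VP.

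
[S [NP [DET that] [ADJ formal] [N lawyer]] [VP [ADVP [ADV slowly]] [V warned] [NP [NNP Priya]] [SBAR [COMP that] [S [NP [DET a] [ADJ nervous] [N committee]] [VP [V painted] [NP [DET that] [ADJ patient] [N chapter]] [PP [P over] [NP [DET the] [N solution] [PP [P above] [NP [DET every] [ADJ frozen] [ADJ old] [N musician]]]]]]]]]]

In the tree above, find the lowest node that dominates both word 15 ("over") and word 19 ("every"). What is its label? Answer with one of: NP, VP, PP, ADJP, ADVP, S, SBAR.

The smallest bracket enclosing both words is [PP over the solution above every frozen old musician], so the label is PP.

PP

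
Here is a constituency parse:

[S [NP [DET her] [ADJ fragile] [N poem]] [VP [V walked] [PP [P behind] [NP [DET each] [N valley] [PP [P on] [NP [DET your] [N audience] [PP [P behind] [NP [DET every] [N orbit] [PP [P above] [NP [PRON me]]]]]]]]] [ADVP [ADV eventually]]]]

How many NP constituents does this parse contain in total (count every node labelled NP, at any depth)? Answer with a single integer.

5

The NP constituents are: [NP her fragile poem]; [NP each valley on your audience behind every orbit above me]; [NP your audience behind every orbit above me]; [NP every orbit above me]; [NP me]. Total: 5.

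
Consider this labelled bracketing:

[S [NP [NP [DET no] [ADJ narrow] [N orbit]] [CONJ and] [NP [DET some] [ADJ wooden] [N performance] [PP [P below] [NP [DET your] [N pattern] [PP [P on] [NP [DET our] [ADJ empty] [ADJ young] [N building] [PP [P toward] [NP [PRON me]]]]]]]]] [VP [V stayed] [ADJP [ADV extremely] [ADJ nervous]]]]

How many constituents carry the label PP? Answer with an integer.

3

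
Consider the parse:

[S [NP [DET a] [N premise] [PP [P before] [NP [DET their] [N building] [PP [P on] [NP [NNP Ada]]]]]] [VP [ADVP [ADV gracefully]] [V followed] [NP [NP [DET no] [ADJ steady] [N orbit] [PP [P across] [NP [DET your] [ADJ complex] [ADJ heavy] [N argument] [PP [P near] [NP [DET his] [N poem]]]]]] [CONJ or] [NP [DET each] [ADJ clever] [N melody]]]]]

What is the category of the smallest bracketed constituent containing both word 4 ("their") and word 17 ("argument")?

The smallest bracket enclosing both words is [S a premise before their building on Ada gracefully followed no steady orbit across your complex heavy argument near his poem or each clever melody], so the label is S.

S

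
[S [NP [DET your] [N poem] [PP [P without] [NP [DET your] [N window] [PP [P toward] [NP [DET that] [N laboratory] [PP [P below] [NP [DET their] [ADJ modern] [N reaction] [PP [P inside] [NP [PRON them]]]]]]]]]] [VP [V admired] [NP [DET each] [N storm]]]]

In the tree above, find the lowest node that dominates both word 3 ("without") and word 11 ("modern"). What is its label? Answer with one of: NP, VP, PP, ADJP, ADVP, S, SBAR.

PP

Word 3 lies under S → NP → PP → P; word 11 lies under S → NP → PP → NP → PP → NP → PP → NP → ADJ. The lowest shared node is the PP.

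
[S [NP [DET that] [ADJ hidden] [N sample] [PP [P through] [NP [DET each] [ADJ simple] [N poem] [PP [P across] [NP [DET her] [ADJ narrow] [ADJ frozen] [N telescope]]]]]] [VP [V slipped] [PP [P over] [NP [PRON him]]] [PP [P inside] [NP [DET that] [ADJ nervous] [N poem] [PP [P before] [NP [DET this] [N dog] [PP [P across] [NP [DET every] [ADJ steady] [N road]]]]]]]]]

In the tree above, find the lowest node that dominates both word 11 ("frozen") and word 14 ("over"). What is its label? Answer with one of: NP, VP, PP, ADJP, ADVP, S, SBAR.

S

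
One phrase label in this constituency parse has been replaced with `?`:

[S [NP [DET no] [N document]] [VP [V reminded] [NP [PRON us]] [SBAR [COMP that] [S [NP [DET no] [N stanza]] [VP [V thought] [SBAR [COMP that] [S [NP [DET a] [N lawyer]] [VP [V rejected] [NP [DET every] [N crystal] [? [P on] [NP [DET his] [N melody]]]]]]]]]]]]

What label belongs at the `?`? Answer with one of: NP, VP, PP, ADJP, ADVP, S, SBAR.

A constituent whose immediate children are P 'on', NP is a prepositional phrase: PP.

PP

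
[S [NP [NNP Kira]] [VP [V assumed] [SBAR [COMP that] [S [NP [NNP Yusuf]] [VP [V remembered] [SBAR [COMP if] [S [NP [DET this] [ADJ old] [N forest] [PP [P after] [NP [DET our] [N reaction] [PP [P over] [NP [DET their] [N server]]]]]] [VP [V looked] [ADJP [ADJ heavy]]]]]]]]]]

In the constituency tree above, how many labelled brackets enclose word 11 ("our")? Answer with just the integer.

11

The word sits inside DET, which is inside NP, inside PP, inside NP, inside S, inside SBAR, inside VP, inside S, inside SBAR, inside VP, inside S — 11 brackets in all.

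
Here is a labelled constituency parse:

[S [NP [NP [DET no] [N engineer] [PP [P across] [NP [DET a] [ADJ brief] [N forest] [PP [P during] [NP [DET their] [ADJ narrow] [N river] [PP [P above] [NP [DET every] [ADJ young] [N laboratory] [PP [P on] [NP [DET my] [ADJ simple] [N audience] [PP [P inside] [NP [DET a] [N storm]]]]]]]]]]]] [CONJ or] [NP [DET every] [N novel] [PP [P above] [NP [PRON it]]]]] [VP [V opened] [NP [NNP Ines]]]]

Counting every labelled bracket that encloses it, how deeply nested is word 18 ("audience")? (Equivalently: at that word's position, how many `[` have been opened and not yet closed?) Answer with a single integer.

Path from the root down to the word: S → NP → NP → PP → NP → PP → NP → PP → NP → PP → NP → N. That is 12 enclosing brackets.

12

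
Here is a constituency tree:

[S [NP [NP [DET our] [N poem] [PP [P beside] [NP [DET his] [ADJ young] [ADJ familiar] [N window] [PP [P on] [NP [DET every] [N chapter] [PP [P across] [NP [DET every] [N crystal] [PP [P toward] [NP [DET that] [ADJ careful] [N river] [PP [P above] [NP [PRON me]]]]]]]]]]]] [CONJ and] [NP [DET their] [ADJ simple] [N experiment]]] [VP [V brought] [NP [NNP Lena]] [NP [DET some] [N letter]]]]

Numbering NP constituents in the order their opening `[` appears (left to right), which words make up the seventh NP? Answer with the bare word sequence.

me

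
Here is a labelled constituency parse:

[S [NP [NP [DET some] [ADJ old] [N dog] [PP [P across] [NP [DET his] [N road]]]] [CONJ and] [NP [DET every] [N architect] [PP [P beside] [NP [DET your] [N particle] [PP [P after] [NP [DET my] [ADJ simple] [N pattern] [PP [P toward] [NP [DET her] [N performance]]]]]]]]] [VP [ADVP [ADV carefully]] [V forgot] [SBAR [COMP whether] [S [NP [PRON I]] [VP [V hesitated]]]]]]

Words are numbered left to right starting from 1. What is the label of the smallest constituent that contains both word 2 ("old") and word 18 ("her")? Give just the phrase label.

NP

The smallest bracket enclosing both words is [NP some old dog across his road and every architect beside your particle after my simple pattern toward her performance], so the label is NP.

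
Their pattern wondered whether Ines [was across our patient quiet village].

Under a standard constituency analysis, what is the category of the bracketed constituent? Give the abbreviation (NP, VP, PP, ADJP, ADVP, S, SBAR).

"was" is the head of the bracketed span, so the span is a verb phrase: VP.

VP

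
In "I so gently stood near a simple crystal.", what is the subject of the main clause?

I

In the main clause the verb is "stood"; the NP preceding it, "I", is the subject.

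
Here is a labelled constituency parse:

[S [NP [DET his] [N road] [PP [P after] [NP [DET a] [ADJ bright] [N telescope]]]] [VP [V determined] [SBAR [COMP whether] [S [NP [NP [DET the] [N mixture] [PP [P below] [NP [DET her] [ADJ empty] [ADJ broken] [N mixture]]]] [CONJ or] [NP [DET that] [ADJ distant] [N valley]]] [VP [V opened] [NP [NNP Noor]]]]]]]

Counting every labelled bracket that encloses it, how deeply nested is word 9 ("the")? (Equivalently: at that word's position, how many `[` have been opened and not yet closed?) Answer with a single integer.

The word sits inside DET, which is inside NP, inside NP, inside S, inside SBAR, inside VP, inside S — 7 brackets in all.

7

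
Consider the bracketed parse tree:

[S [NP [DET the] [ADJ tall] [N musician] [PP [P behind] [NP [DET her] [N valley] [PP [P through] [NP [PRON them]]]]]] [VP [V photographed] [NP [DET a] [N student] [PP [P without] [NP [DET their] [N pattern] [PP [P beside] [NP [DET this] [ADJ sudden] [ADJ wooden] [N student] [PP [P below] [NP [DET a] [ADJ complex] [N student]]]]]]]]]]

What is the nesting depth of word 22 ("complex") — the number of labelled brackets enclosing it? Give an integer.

The word sits inside ADJ, which is inside NP, inside PP, inside NP, inside PP, inside NP, inside PP, inside NP, inside VP, inside S — 10 brackets in all.

10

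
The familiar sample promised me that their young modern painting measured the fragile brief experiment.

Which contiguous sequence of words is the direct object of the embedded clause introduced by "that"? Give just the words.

the fragile brief experiment

"measured" heads the VP of the embedded clause introduced by "that", and "the fragile brief experiment" is its direct object.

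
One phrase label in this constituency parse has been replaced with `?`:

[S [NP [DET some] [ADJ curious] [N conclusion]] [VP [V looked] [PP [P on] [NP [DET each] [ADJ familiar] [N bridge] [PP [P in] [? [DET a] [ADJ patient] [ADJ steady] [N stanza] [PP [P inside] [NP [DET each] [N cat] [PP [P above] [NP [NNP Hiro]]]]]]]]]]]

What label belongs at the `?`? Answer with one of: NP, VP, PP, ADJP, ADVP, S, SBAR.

NP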